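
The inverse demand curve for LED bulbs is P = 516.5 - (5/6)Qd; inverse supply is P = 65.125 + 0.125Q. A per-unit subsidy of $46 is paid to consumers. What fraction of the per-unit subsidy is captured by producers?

Pre-subsidy: 516.5 - (5/6)Q = 65.125 + 0.125Q gives Q* = 471 and P* = 124.
With the rebate, buyers effectively pay Pb = Ps − 46, where Ps is the price sellers receive.
On the curves, Pb = 516.5 - (5/6)Q and Ps = 65.125 + 0.125Q; the wedge Ps − Pb = 46 gives 65.125 + 0.125Q − (516.5 - (5/6)Q) = 46, so Q' = 519.
Then Pb = 516.5 − (5/6)·519 = 84 and Ps = 65.125 + 0.125·519 = 130.
Buyers' price falls by P* − Pb = 124 − 84 = 40; sellers' price rises by Ps − P* = 130 − 124 = 6.
So producers capture 6/46 = 3/23 of each unit of subsidy.

Producer share = 3/23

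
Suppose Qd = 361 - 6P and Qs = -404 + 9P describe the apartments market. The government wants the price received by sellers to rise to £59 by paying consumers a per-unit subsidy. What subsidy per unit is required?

Required subsidy s = £20 per unit

At a seller price of 59, quantity supplied is -404 + 9·59 = 127.
Buyers absorb 127 only when they pay Pb with 361 − 6·Pb = 127, i.e. Pb = 39.
s = Ps − Pb = 59 − 39 = 20.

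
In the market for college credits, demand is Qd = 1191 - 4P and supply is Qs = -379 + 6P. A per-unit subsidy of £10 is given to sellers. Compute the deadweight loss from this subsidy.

Pre-subsidy: 1191 - 4P = -379 + 6P gives P* = 157, Q* = 563.
With the subsidy, sellers receive Ps = Pb + 10 for each unit, where Pb is the price buyers pay.
Supply in terms of Pb becomes Qs = -379 + 6(Pb + 10) = -319 + 6Pb. Setting this equal to demand: 1191 - 4Pb = -319 + 6Pb, so Pb = 151.
Sellers receive Ps = 151 + 10 = 161; Q' = 1191 − 4·151 = 587.
The subsidy expands output by 587 − 563 = 24 past the efficient level; on those units the gap between marginal cost and willingness to pay runs from 0 up to 10.
DWL = ½ × 10 × 24 = 120.

Deadweight loss = £120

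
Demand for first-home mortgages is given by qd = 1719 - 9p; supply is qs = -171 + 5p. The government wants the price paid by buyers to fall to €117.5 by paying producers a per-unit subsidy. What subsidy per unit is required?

At a buyer price of 117.5, quantity demanded is 1719 − 9·117.5 = 661.5.
Sellers supply 661.5 only when they receive ps with -171 + 5·ps = 661.5, i.e. ps = 166.5.
s = ps − pb = 166.5 − 117.5 = 49.

Required subsidy s = €49 per unit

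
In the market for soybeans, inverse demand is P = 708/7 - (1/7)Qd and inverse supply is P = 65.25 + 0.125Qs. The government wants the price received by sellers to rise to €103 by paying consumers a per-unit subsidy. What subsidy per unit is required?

At a seller price of 103, quantity supplied is -522 + 8·103 = 302.
Buyers absorb 302 only when they pay Pb = 708/7 − (1/7)·302 = 58.
s = Ps − Pb = 103 − 58 = 45.

Required subsidy s = €45 per unit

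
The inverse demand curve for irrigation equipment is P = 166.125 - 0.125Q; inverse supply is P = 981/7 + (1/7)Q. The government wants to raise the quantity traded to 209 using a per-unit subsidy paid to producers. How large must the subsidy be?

At Q = 209, from the demand curve buyers pay Pb = 166.125 − 0.125·209 = 140; from the supply curve sellers need Ps = 981/7 + (1/7)·209 = 170.
The subsidy must fill the gap: s = Ps − Pb = 170 − 140 = 30.

Required subsidy s = 30 per unit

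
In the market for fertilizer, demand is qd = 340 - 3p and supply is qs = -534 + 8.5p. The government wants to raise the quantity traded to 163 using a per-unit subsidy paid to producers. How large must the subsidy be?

At q = 163, invert demand for the buyer price: pb = (340 − 163)/3 = 59; invert supply for the seller price: ps = (163 − (-534))/8.5 = 82.
The subsidy must fill the gap: s = ps − pb = 82 − 59 = 23.

Required subsidy s = 23 per unit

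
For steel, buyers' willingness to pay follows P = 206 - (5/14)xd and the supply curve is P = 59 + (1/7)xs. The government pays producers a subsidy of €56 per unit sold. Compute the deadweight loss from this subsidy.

Deadweight loss = €3136

Pre-subsidy: 206 - (5/14)x = 59 + (1/7)x gives x* = 294 and P* = 101.
With the subsidy, sellers receive Ps = Pb + 56 for each unit, where Pb is the price buyers pay.
On the curves, Pb = 206 - (5/14)x and Ps = 59 + (1/7)x; the wedge Ps − Pb = 56 gives 59 + (1/7)x − (206 - (5/14)x) = 56, so x' = 406.
Then Pb = 206 − (5/14)·406 = 61 and Ps = 59 + (1/7)·406 = 117.
The subsidy expands output by 406 − 294 = 112 past the efficient level; on those units the gap between marginal cost and willingness to pay runs from 0 up to 56.
DWL = ½ × 56 × 112 = 3136.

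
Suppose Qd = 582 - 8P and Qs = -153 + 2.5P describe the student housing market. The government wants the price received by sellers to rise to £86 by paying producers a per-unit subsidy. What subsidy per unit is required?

Required subsidy s = £21 per unit

At a seller price of 86, quantity supplied is -153 + 2.5·86 = 62.
Buyers absorb 62 only when they pay Pb with 582 − 8·Pb = 62, i.e. Pb = 65.
s = Ps − Pb = 86 − 65 = 21.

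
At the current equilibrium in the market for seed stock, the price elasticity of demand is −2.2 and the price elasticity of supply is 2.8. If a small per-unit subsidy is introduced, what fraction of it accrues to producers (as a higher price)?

For a small subsidy around the equilibrium, the benefit split depends on the relative slopes, which at a point are proportional to the elasticities.
Buyer share = εs/(εs + |εd|) = 2.8/(2.8 + 2.2) = 0.56; seller share = |εd|/(εs + |εd|) = 0.44.
So producers capture 0.44 of the subsidy.

Producer share = 0.44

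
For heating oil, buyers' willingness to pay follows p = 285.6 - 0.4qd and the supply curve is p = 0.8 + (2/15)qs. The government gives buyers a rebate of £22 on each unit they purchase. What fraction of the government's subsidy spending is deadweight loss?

Pre-subsidy: 285.6 - 0.4q = 0.8 + (2/15)q gives q* = 534 and p* = 72.
With the rebate, buyers effectively pay pb = ps − 22, where ps is the price sellers receive.
On the curves, pb = 285.6 - 0.4q and ps = 0.8 + (2/15)q; the wedge ps − pb = 22 gives 0.8 + (2/15)q − (285.6 - 0.4q) = 22, so q' = 575.25.
Then pb = 285.6 − 0.4·575.25 = 55.5 and ps = 0.8 + (2/15)·575.25 = 77.5.
ΔCS = ½(534 + 575.25)(72 − 55.5) = 9151.3125; ΔPS = ½(534 + 575.25)(77.5 − 72) = 3050.4375.
Government spending = 22 × 575.25 = 12655.5.
DWL = ½ × 22 × (575.25 − 534) = 453.75; fraction = 453.75 / 12655.5 = 55/1534.

DWL / government spending = 55/1534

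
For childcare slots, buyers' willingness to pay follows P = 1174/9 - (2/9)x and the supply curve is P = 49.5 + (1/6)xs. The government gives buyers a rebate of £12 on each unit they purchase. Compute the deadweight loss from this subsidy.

Pre-subsidy: 1174/9 - (2/9)x = 49.5 + (1/6)x gives x* = 1457/7 and P* = 1768/21.
With the rebate, buyers effectively pay Pb = Ps − 12, where Ps is the price sellers receive.
On the curves, Pb = 1174/9 - (2/9)x and Ps = 49.5 + (1/6)x; the wedge Ps − Pb = 12 gives 49.5 + (1/6)x − (1174/9 - (2/9)x) = 12, so x' = 239.
Then Pb = 1174/9 − (2/9)·239 = 232/3 and Ps = 49.5 + (1/6)·239 = 268/3.
The subsidy expands output by 239 − 1457/7 = 216/7 past the efficient level; on those units the gap between marginal cost and willingness to pay runs from 0 up to 12.
DWL = ½ × 12 × 216/7 = 1296/7.

Deadweight loss = 1296/7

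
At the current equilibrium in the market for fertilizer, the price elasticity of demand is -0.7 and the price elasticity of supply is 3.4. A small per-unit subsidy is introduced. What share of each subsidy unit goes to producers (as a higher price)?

Producer share = 7/41

For a small subsidy around the equilibrium, the benefit split depends on the relative slopes, which at a point are proportional to the elasticities.
Buyer share = εs/(εs + |εd|) = 3.4/(3.4 + 0.7) = 34/41; seller share = |εd|/(εs + |εd|) = 7/41.
So producers capture 7/41 of the subsidy.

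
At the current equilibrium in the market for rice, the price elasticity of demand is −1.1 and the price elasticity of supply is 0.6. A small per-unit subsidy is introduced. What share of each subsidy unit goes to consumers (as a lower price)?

Consumer share = 6/17

For a small subsidy around the equilibrium, the benefit split depends on the relative slopes, which at a point are proportional to the elasticities.
Buyer share = εs/(εs + |εd|) = 0.6/(0.6 + 1.1) = 6/17; seller share = |εd|/(εs + |εd|) = 11/17.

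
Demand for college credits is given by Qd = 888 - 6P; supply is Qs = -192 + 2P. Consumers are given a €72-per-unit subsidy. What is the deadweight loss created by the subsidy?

Pre-subsidy: 888 - 6P = -192 + 2P gives P* = 135, Q* = 78.
With the rebate, buyers effectively pay Pb = Ps − 72, where Ps is the price sellers receive.
Demand in terms of Ps becomes Qd = 888 − 6(Ps − 72) = 1320 - 6Ps. Setting this equal to supply: 1320 - 6Ps = -192 + 2Ps, so Ps = 189.
Buyers pay Pb = 189 − 72 = 117; Q' = -192 + 2·189 = 186.
The subsidy expands output by 186 − 78 = 108 past the efficient level; on those units the gap between marginal cost and willingness to pay runs from 0 up to 72.
DWL = ½ × 72 × 108 = 3888.

Deadweight loss = €3888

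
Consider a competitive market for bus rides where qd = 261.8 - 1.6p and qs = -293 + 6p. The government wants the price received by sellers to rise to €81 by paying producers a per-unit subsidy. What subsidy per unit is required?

Required subsidy s = €38 per unit

At a seller price of 81, quantity supplied is -293 + 6·81 = 193.
Buyers absorb 193 only when they pay pb with 261.8 − 1.6·pb = 193, i.e. pb = 43.
s = ps − pb = 81 − 43 = 38.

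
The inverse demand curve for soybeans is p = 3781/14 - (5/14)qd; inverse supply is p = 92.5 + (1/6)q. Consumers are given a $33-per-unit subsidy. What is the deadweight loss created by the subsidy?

Pre-subsidy: 3781/14 - (5/14)q = 92.5 + (1/6)q gives q* = 339 and p* = 149.
With the rebate, buyers effectively pay pb = ps − 33, where ps is the price sellers receive.
On the curves, pb = 3781/14 - (5/14)q and ps = 92.5 + (1/6)q; the wedge ps − pb = 33 gives 92.5 + (1/6)q − (3781/14 - (5/14)q) = 33, so q' = 402.
Then pb = 3781/14 − (5/14)·402 = 126.5 and ps = 92.5 + (1/6)·402 = 159.5.
The subsidy expands output by 402 − 339 = 63 past the efficient level; on those units the gap between marginal cost and willingness to pay runs from 0 up to 33.
DWL = ½ × 33 × 63 = 1039.5.

Deadweight loss = $1039.5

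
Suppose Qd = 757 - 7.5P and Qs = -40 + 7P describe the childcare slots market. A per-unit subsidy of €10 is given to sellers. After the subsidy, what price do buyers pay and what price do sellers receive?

Buyers pay 1454/29; sellers receive 1744/29

Pre-subsidy: 757 - 7.5P = -40 + 7P gives P* = 1594/29, Q* = 9998/29.
With the subsidy, sellers receive Ps = Pb + 10 for each unit, where Pb is the price buyers pay.
Supply in terms of Pb becomes Qs = -40 + 7(Pb + 10) = 30 + 7Pb. Setting this equal to demand: 757 - 7.5Pb = 30 + 7Pb, so Pb = 1454/29.
Sellers receive Ps = 1454/29 + 10 = 1744/29; Q' = 757 − 7.5·(1454/29) = 11048/29.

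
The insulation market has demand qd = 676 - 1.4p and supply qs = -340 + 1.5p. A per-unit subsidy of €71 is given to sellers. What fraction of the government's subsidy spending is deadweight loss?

Pre-subsidy: 676 - 1.4p = -340 + 1.5p gives p* = 10160/29, q* = 5380/29.
With the subsidy, sellers receive ps = pb + 71 for each unit, where pb is the price buyers pay.
Supply in terms of pb becomes qs = -340 + 1.5(pb + 71) = -233.5 + 1.5pb. Setting this equal to demand: 676 - 1.4pb = -233.5 + 1.5pb, so pb = 9095/29.
Sellers receive ps = 9095/29 + 71 = 11154/29; q' = 676 − 1.4·(9095/29) = 6871/29.
ΔCS = ½(5380/29 + 6871/29)(10160/29 − 9095/29) = 13047315/1682; ΔPS = ½(5380/29 + 6871/29)(11154/29 − 10160/29) = 6088747/841.
Government spending = 71 × 6871/29 = 487841/29.
DWL = ½ × 71 × (6871/29 − 5380/29) = 105861/58; fraction = (105861/58) / (487841/29) = 1491/13742.

DWL / government spending = 1491/13742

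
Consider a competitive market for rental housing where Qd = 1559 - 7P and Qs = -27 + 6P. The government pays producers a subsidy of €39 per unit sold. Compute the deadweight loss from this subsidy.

Pre-subsidy: 1559 - 7P = -27 + 6P gives P* = 122, Q* = 705.
With the subsidy, sellers receive Ps = Pb + 39 for each unit, where Pb is the price buyers pay.
Supply in terms of Pb becomes Qs = -27 + 6(Pb + 39) = 207 + 6Pb. Setting this equal to demand: 1559 - 7Pb = 207 + 6Pb, so Pb = 104.
Sellers receive Ps = 104 + 39 = 143; Q' = 1559 − 7·104 = 831.
The subsidy expands output by 831 − 705 = 126 past the efficient level; on those units the gap between marginal cost and willingness to pay runs from 0 up to 39.
DWL = ½ × 39 × 126 = 2457.

Deadweight loss = €2457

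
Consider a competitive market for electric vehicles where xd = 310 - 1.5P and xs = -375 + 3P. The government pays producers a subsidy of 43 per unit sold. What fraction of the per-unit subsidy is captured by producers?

Producer share = 1/3

Pre-subsidy: 310 - 1.5P = -375 + 3P gives P* = 1370/9, x* = 245/3.
With the subsidy, sellers receive Ps = Pb + 43 for each unit, where Pb is the price buyers pay.
Supply in terms of Pb becomes xs = -375 + 3(Pb + 43) = -246 + 3Pb. Setting this equal to demand: 310 - 1.5Pb = -246 + 3Pb, so Pb = 1112/9.
Sellers receive Ps = 1112/9 + 43 = 1499/9; x' = 310 − 1.5·(1112/9) = 374/3.
Buyers' price falls by P* − Pb = 1370/9 − 1112/9 = 86/3; sellers' price rises by Ps − P* = 1499/9 − 1370/9 = 43/3.
So producers capture (43/3)/43 = 1/3 of each unit of subsidy.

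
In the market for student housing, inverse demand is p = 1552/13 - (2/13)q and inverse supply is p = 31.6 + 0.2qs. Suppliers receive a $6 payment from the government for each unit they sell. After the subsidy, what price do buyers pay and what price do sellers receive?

Buyers pay 1808/23; sellers receive 1946/23

Pre-subsidy: 1552/13 - (2/13)q = 31.6 + 0.2q gives q* = 5706/23 and p* = 1868/23.
With the subsidy, sellers receive ps = pb + 6 for each unit, where pb is the price buyers pay.
On the curves, pb = 1552/13 - (2/13)q and ps = 31.6 + 0.2q; the wedge ps − pb = 6 gives 31.6 + 0.2q − (1552/13 - (2/13)q) = 6, so q' = 6096/23.
Then pb = 1552/13 − (2/13)·(6096/23) = 1808/23 and ps = 31.6 + 0.2·(6096/23) = 1946/23.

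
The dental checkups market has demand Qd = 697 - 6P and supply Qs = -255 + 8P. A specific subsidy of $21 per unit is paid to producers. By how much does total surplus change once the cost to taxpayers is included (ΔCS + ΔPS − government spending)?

Net change in total surplus = -$756

Pre-subsidy: 697 - 6P = -255 + 8P gives P* = 68, Q* = 289.
With the subsidy, sellers receive Ps = Pb + 21 for each unit, where Pb is the price buyers pay.
Supply in terms of Pb becomes Qs = -255 + 8(Pb + 21) = -87 + 8Pb. Setting this equal to demand: 697 - 6Pb = -87 + 8Pb, so Pb = 56.
Sellers receive Ps = 56 + 21 = 77; Q' = 697 − 6·56 = 361.
ΔCS = ½(289 + 361)(68 − 56) = 3900; ΔPS = ½(289 + 361)(77 − 68) = 2925.
Government spending = 21 × 361 = 7581.
Net change = 3900 + 2925 − 7581 = -756. The loss equals the DWL triangle ½·21·72.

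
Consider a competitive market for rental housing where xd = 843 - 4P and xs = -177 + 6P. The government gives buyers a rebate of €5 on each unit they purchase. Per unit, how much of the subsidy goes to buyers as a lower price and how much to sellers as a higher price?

Buyers gain €3 per unit; sellers gain €2 per unit

Pre-subsidy: 843 - 4P = -177 + 6P gives P* = 102, x* = 435.
With the rebate, buyers effectively pay Pb = Ps − 5, where Ps is the price sellers receive.
Demand in terms of Ps becomes xd = 843 − 4(Ps − 5) = 863 - 4Ps. Setting this equal to supply: 863 - 4Ps = -177 + 6Ps, so Ps = 104.
Buyers pay Pb = 104 − 5 = 99; x' = -177 + 6·104 = 447.
Buyers' price falls by P* − Pb = 102 − 99 = 3; sellers' price rises by Ps − P* = 104 − 102 = 2.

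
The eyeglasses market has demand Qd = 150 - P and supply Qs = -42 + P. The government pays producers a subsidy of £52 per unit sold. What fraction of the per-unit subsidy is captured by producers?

Producer share = 0.5

Pre-subsidy: 150 - P = -42 + P gives P* = 96, Q* = 54.
With the subsidy, sellers receive Ps = Pb + 52 for each unit, where Pb is the price buyers pay.
Supply in terms of Pb becomes Qs = -42 + 1(Pb + 52) = 10 + Pb. Setting this equal to demand: 150 - Pb = 10 + Pb, so Pb = 70.
Sellers receive Ps = 70 + 52 = 122; Q' = 150 − 1·70 = 80.
Buyers' price falls by P* − Pb = 96 − 70 = 26; sellers' price rises by Ps − P* = 122 − 96 = 26.
So producers capture 26/52 = 0.5 of each unit of subsidy.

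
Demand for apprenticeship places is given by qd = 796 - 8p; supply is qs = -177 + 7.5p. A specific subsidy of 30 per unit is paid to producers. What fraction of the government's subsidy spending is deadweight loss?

DWL / government spending = 50/353

Pre-subsidy: 796 - 8p = -177 + 7.5p gives p* = 1946/31, q* = 9108/31.
With the subsidy, sellers receive ps = pb + 30 for each unit, where pb is the price buyers pay.
Supply in terms of pb becomes qs = -177 + 7.5(pb + 30) = 48 + 7.5pb. Setting this equal to demand: 796 - 8pb = 48 + 7.5pb, so pb = 1496/31.
Sellers receive ps = 1496/31 + 30 = 2426/31; q' = 796 − 8·(1496/31) = 12708/31.
ΔCS = ½(9108/31 + 12708/31)(1946/31 − 1496/31) = 4908600/961; ΔPS = ½(9108/31 + 12708/31)(2426/31 − 1946/31) = 5235840/961.
Government spending = 30 × 12708/31 = 381240/31.
DWL = ½ × 30 × (12708/31 − 9108/31) = 54000/31; fraction = (54000/31) / (381240/31) = 50/353.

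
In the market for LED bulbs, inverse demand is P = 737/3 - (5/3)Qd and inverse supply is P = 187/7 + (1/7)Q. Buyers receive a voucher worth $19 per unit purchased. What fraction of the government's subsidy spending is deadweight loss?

Pre-subsidy: 737/3 - (5/3)Q = 187/7 + (1/7)Q gives Q* = 121 and P* = 44.
With the rebate, buyers effectively pay Pb = Ps − 19, where Ps is the price sellers receive.
On the curves, Pb = 737/3 - (5/3)Q and Ps = 187/7 + (1/7)Q; the wedge Ps − Pb = 19 gives 187/7 + (1/7)Q − (737/3 - (5/3)Q) = 19, so Q' = 131.5.
Then Pb = 737/3 − (5/3)·131.5 = 26.5 and Ps = 187/7 + (1/7)·131.5 = 45.5.
ΔCS = ½(121 + 131.5)(44 − 26.5) = 2209.375; ΔPS = ½(121 + 131.5)(45.5 − 44) = 189.375.
Government spending = 19 × 131.5 = 2498.5.
DWL = ½ × 19 × (131.5 − 121) = 99.75; fraction = 99.75 / 2498.5 = 21/526.

DWL / government spending = 21/526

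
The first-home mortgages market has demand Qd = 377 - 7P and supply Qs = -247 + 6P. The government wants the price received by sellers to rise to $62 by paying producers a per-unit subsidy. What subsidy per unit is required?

At a seller price of 62, quantity supplied is -247 + 6·62 = 125.
Buyers absorb 125 only when they pay Pb with 377 − 7·Pb = 125, i.e. Pb = 36.
s = Ps − Pb = 62 − 36 = 26.

Required subsidy s = $26 per unit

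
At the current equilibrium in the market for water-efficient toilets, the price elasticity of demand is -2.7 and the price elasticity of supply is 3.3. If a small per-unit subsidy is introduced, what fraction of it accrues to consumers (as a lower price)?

For a small subsidy around the equilibrium, the benefit split depends on the relative slopes, which at a point are proportional to the elasticities.
Buyer share = εs/(εs + |εd|) = 3.3/(3.3 + 2.7) = 0.55; seller share = |εd|/(εs + |εd|) = 0.45.

Consumer share = 0.55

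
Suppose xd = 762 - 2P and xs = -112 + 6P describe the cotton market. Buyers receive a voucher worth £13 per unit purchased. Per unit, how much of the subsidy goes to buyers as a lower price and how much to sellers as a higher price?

Buyers gain £9.75 per unit; sellers gain £3.25 per unit

Pre-subsidy: 762 - 2P = -112 + 6P gives P* = 109.25, x* = 543.5.
With the rebate, buyers effectively pay Pb = Ps − 13, where Ps is the price sellers receive.
Demand in terms of Ps becomes xd = 762 − 2(Ps − 13) = 788 - 2Ps. Setting this equal to supply: 788 - 2Ps = -112 + 6Ps, so Ps = 112.5.
Buyers pay Pb = 112.5 − 13 = 99.5; x' = -112 + 6·112.5 = 563.
Buyers' price falls by P* − Pb = 109.25 − 99.5 = 9.75; sellers' price rises by Ps − P* = 112.5 − 109.25 = 3.25.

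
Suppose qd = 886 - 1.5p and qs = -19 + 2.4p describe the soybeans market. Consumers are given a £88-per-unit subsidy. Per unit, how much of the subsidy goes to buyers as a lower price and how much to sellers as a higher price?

Buyers gain 704/13 per unit; sellers gain 440/13 per unit

Pre-subsidy: 886 - 1.5p = -19 + 2.4p gives p* = 9050/39, q* = 6993/13.
With the rebate, buyers effectively pay pb = ps − 88, where ps is the price sellers receive.
Demand in terms of ps becomes qd = 886 − 1.5(ps − 88) = 1018 - 1.5ps. Setting this equal to supply: 1018 - 1.5ps = -19 + 2.4ps, so ps = 10370/39.
Buyers pay pb = 10370/39 − 88 = 6938/39; q' = -19 + 2.4·(10370/39) = 8049/13.
Buyers' price falls by p* − pb = 9050/39 − 6938/39 = 704/13; sellers' price rises by ps − p* = 10370/39 − 9050/39 = 440/13.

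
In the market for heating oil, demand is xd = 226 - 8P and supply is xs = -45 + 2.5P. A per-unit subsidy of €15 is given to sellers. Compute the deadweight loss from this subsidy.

Pre-subsidy: 226 - 8P = -45 + 2.5P gives P* = 542/21, x* = 410/21.
With the subsidy, sellers receive Ps = Pb + 15 for each unit, where Pb is the price buyers pay.
Supply in terms of Pb becomes xs = -45 + 2.5(Pb + 15) = -7.5 + 2.5Pb. Setting this equal to demand: 226 - 8Pb = -7.5 + 2.5Pb, so Pb = 467/21.
Sellers receive Ps = 467/21 + 15 = 782/21; x' = 226 − 8·(467/21) = 1010/21.
The subsidy expands output by 1010/21 − 410/21 = 200/7 past the efficient level; on those units the gap between marginal cost and willingness to pay runs from 0 up to 15.
DWL = ½ × 15 × 200/7 = 1500/7.

Deadweight loss = 1500/7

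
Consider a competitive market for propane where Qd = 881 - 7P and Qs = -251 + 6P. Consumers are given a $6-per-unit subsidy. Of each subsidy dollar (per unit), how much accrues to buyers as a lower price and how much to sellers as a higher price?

Buyers gain 36/13 per unit; sellers gain 42/13 per unit

Pre-subsidy: 881 - 7P = -251 + 6P gives P* = 1132/13, Q* = 3529/13.
With the rebate, buyers effectively pay Pb = Ps − 6, where Ps is the price sellers receive.
Demand in terms of Ps becomes Qd = 881 − 7(Ps − 6) = 923 - 7Ps. Setting this equal to supply: 923 - 7Ps = -251 + 6Ps, so Ps = 1174/13.
Buyers pay Pb = 1174/13 − 6 = 1096/13; Q' = -251 + 6·(1174/13) = 3781/13.
Buyers' price falls by P* − Pb = 1132/13 − 1096/13 = 36/13; sellers' price rises by Ps − P* = 1174/13 − 1132/13 = 42/13.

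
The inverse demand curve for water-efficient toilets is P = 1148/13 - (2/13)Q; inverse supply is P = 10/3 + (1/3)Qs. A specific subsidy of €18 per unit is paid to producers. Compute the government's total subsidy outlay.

Pre-subsidy: 1148/13 - (2/13)Q = 10/3 + (1/3)Q gives Q* = 3314/19 and P* = 1168/19.
With the subsidy, sellers receive Ps = Pb + 18 for each unit, where Pb is the price buyers pay.
On the curves, Pb = 1148/13 - (2/13)Q and Ps = 10/3 + (1/3)Q; the wedge Ps − Pb = 18 gives 10/3 + (1/3)Q − (1148/13 - (2/13)Q) = 18, so Q' = 4016/19.
Then Pb = 1148/13 − (2/13)·(4016/19) = 1060/19 and Ps = 10/3 + (1/3)·(4016/19) = 1402/19.
Government outlay = subsidy × quantity = 18 × 4016/19 = 72288/19.

Government cost = 72288/19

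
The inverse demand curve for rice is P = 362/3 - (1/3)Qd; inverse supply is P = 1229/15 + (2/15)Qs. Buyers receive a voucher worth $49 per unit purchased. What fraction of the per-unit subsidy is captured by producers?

Pre-subsidy: 362/3 - (1/3)Q = 1229/15 + (2/15)Q gives Q* = 83 and P* = 93.
With the rebate, buyers effectively pay Pb = Ps − 49, where Ps is the price sellers receive.
On the curves, Pb = 362/3 - (1/3)Q and Ps = 1229/15 + (2/15)Q; the wedge Ps − Pb = 49 gives 1229/15 + (2/15)Q − (362/3 - (1/3)Q) = 49, so Q' = 188.
Then Pb = 362/3 − (1/3)·188 = 58 and Ps = 1229/15 + (2/15)·188 = 107.
Buyers' price falls by P* − Pb = 93 − 58 = 35; sellers' price rises by Ps − P* = 107 − 93 = 14.
So producers capture 14/49 = 2/7 of each unit of subsidy.

Producer share = 2/7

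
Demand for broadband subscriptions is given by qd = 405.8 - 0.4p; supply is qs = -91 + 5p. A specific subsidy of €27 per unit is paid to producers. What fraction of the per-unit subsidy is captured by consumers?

Pre-subsidy: 405.8 - 0.4p = -91 + 5p gives p* = 92, q* = 369.
With the subsidy, sellers receive ps = pb + 27 for each unit, where pb is the price buyers pay.
Supply in terms of pb becomes qs = -91 + 5(pb + 27) = 44 + 5pb. Setting this equal to demand: 405.8 - 0.4pb = 44 + 5pb, so pb = 67.
Sellers receive ps = 67 + 27 = 94; q' = 405.8 − 0.4·67 = 379.
Buyers' price falls by p* − pb = 92 − 67 = 25; sellers' price rises by ps − p* = 94 − 92 = 2.
So consumers capture 25/27 = 25/27 of each unit of subsidy.

Consumer share = 25/27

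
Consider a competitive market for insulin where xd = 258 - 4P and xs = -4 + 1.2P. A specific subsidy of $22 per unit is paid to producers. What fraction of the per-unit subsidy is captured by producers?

Pre-subsidy: 258 - 4P = -4 + 1.2P gives P* = 655/13, x* = 734/13.
With the subsidy, sellers receive Ps = Pb + 22 for each unit, where Pb is the price buyers pay.
Supply in terms of Pb becomes xs = -4 + 1.2(Pb + 22) = 22.4 + 1.2Pb. Setting this equal to demand: 258 - 4Pb = 22.4 + 1.2Pb, so Pb = 589/13.
Sellers receive Ps = 589/13 + 22 = 875/13; x' = 258 − 4·(589/13) = 998/13.
Buyers' price falls by P* − Pb = 655/13 − 589/13 = 66/13; sellers' price rises by Ps − P* = 875/13 − 655/13 = 220/13.
So producers capture (220/13)/22 = 10/13 of each unit of subsidy.

Producer share = 10/13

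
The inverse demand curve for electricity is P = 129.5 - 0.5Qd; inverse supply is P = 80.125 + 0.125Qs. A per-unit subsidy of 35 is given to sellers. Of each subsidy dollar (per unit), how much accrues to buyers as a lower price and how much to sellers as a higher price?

Pre-subsidy: 129.5 - 0.5Q = 80.125 + 0.125Q gives Q* = 79 and P* = 90.
With the subsidy, sellers receive Ps = Pb + 35 for each unit, where Pb is the price buyers pay.
On the curves, Pb = 129.5 - 0.5Q and Ps = 80.125 + 0.125Q; the wedge Ps − Pb = 35 gives 80.125 + 0.125Q − (129.5 - 0.5Q) = 35, so Q' = 135.
Then Pb = 129.5 − 0.5·135 = 62 and Ps = 80.125 + 0.125·135 = 97.
Buyers' price falls by P* − Pb = 90 − 62 = 28; sellers' price rises by Ps − P* = 97 − 90 = 7.

Buyers gain 28 per unit; sellers gain 7 per unit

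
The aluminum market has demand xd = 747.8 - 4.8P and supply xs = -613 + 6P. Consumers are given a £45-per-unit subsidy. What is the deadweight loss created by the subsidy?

Deadweight loss = £2700

Pre-subsidy: 747.8 - 4.8P = -613 + 6P gives P* = 126, x* = 143.
With the rebate, buyers effectively pay Pb = Ps − 45, where Ps is the price sellers receive.
Demand in terms of Ps becomes xd = 747.8 − 4.8(Ps − 45) = 963.8 - 4.8Ps. Setting this equal to supply: 963.8 - 4.8Ps = -613 + 6Ps, so Ps = 146.
Buyers pay Pb = 146 − 45 = 101; x' = -613 + 6·146 = 263.
The subsidy expands output by 263 − 143 = 120 past the efficient level; on those units the gap between marginal cost and willingness to pay runs from 0 up to 45.
DWL = ½ × 45 × 120 = 2700.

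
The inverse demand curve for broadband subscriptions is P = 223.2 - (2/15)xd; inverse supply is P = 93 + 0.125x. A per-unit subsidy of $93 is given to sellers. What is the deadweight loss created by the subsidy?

Pre-subsidy: 223.2 - (2/15)x = 93 + 0.125x gives x* = 504 and P* = 156.
With the subsidy, sellers receive Ps = Pb + 93 for each unit, where Pb is the price buyers pay.
On the curves, Pb = 223.2 - (2/15)x and Ps = 93 + 0.125x; the wedge Ps − Pb = 93 gives 93 + 0.125x − (223.2 - (2/15)x) = 93, so x' = 864.
Then Pb = 223.2 − (2/15)·864 = 108 and Ps = 93 + 0.125·864 = 201.
The subsidy expands output by 864 − 504 = 360 past the efficient level; on those units the gap between marginal cost and willingness to pay runs from 0 up to 93.
DWL = ½ × 93 × 360 = 16740.

Deadweight loss = $16740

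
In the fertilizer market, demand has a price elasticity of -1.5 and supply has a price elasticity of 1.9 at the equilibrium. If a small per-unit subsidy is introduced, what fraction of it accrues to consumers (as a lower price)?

For a small subsidy around the equilibrium, the benefit split depends on the relative slopes, which at a point are proportional to the elasticities.
Buyer share = εs/(εs + |εd|) = 1.9/(1.9 + 1.5) = 19/34; seller share = |εd|/(εs + |εd|) = 15/34.

Consumer share = 19/34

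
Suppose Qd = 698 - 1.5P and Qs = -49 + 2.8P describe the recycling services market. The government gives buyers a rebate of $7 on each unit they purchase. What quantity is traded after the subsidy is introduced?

Q' = 19103/43

Pre-subsidy: 698 - 1.5P = -49 + 2.8P gives P* = 7470/43, Q* = 18809/43.
With the rebate, buyers effectively pay Pb = Ps − 7, where Ps is the price sellers receive.
Demand in terms of Ps becomes Qd = 698 − 1.5(Ps − 7) = 708.5 - 1.5Ps. Setting this equal to supply: 708.5 - 1.5Ps = -49 + 2.8Ps, so Ps = 7575/43.
Buyers pay Pb = 7575/43 − 7 = 7274/43; Q' = -49 + 2.8·(7575/43) = 19103/43.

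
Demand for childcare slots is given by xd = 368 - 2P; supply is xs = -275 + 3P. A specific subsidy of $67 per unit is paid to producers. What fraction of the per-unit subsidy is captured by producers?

Pre-subsidy: 368 - 2P = -275 + 3P gives P* = 128.6, x* = 110.8.
With the subsidy, sellers receive Ps = Pb + 67 for each unit, where Pb is the price buyers pay.
Supply in terms of Pb becomes xs = -275 + 3(Pb + 67) = -74 + 3Pb. Setting this equal to demand: 368 - 2Pb = -74 + 3Pb, so Pb = 88.4.
Sellers receive Ps = 88.4 + 67 = 155.4; x' = 368 − 2·88.4 = 191.2.
Buyers' price falls by P* − Pb = 128.6 − 88.4 = 40.2; sellers' price rises by Ps − P* = 155.4 − 128.6 = 26.8.
So producers capture 26.8/67 = 0.4 of each unit of subsidy.

Producer share = 0.4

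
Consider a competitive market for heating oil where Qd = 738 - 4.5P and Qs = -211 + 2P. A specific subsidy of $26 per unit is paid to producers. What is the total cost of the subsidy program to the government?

Pre-subsidy: 738 - 4.5P = -211 + 2P gives P* = 146, Q* = 81.
With the subsidy, sellers receive Ps = Pb + 26 for each unit, where Pb is the price buyers pay.
Supply in terms of Pb becomes Qs = -211 + 2(Pb + 26) = -159 + 2Pb. Setting this equal to demand: 738 - 4.5Pb = -159 + 2Pb, so Pb = 138.
Sellers receive Ps = 138 + 26 = 164; Q' = 738 − 4.5·138 = 117.
Government outlay = subsidy × quantity = 26 × 117 = 3042.

Government cost = $3042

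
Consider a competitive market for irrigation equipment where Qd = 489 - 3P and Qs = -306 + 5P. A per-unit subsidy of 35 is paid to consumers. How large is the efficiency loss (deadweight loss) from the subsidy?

Pre-subsidy: 489 - 3P = -306 + 5P gives P* = 99.375, Q* = 190.875.
With the rebate, buyers effectively pay Pb = Ps − 35, where Ps is the price sellers receive.
Demand in terms of Ps becomes Qd = 489 − 3(Ps − 35) = 594 - 3Ps. Setting this equal to supply: 594 - 3Ps = -306 + 5Ps, so Ps = 112.5.
Buyers pay Pb = 112.5 − 35 = 77.5; Q' = -306 + 5·112.5 = 256.5.
The subsidy expands output by 256.5 − 190.875 = 65.625 past the efficient level; on those units the gap between marginal cost and willingness to pay runs from 0 up to 35.
DWL = ½ × 35 × 65.625 = 1148.4375.

Deadweight loss = 1148.4375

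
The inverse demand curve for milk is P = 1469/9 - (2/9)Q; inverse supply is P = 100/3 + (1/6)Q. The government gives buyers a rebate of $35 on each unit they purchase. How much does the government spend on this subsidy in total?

Pre-subsidy: 1469/9 - (2/9)Q = 100/3 + (1/6)Q gives Q* = 334 and P* = 89.
With the rebate, buyers effectively pay Pb = Ps − 35, where Ps is the price sellers receive.
On the curves, Pb = 1469/9 - (2/9)Q and Ps = 100/3 + (1/6)Q; the wedge Ps − Pb = 35 gives 100/3 + (1/6)Q − (1469/9 - (2/9)Q) = 35, so Q' = 424.
Then Pb = 1469/9 − (2/9)·424 = 69 and Ps = 100/3 + (1/6)·424 = 104.
Government outlay = subsidy × quantity = 35 × 424 = 14840.

Government cost = $14840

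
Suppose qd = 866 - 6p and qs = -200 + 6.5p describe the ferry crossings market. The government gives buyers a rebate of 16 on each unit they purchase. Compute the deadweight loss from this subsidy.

Pre-subsidy: 866 - 6p = -200 + 6.5p gives p* = 85.28, q* = 354.32.
With the rebate, buyers effectively pay pb = ps − 16, where ps is the price sellers receive.
Demand in terms of ps becomes qd = 866 − 6(ps − 16) = 962 - 6ps. Setting this equal to supply: 962 - 6ps = -200 + 6.5ps, so ps = 92.96.
Buyers pay pb = 92.96 − 16 = 76.96; q' = -200 + 6.5·92.96 = 404.24.
The subsidy expands output by 404.24 − 354.32 = 49.92 past the efficient level; on those units the gap between marginal cost and willingness to pay runs from 0 up to 16.
DWL = ½ × 16 × 49.92 = 399.36.

Deadweight loss = 399.36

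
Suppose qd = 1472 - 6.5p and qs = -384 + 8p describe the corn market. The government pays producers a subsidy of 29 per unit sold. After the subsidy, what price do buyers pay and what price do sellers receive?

Buyers pay 112; sellers receive 141

Pre-subsidy: 1472 - 6.5p = -384 + 8p gives p* = 128, q* = 640.
With the subsidy, sellers receive ps = pb + 29 for each unit, where pb is the price buyers pay.
Supply in terms of pb becomes qs = -384 + 8(pb + 29) = -152 + 8pb. Setting this equal to demand: 1472 - 6.5pb = -152 + 8pb, so pb = 112.
Sellers receive ps = 112 + 29 = 141; q' = 1472 − 6.5·112 = 744.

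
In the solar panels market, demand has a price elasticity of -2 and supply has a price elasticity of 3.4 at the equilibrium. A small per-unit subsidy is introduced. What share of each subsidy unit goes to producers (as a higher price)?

For a small subsidy around the equilibrium, the benefit split depends on the relative slopes, which at a point are proportional to the elasticities.
Buyer share = εs/(εs + |εd|) = 3.4/(3.4 + 2) = 17/27; seller share = |εd|/(εs + |εd|) = 10/27.
So producers capture 10/27 of the subsidy.

Producer share = 10/27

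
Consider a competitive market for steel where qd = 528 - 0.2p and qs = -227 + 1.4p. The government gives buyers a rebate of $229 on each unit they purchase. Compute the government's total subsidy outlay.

Government cost = $108477.3

Pre-subsidy: 528 - 0.2p = -227 + 1.4p gives p* = 471.875, q* = 433.625.
With the rebate, buyers effectively pay pb = ps − 229, where ps is the price sellers receive.
Demand in terms of ps becomes qd = 528 − 0.2(ps − 229) = 573.8 - 0.2ps. Setting this equal to supply: 573.8 - 0.2ps = -227 + 1.4ps, so ps = 500.5.
Buyers pay pb = 500.5 − 229 = 271.5; q' = -227 + 1.4·500.5 = 473.7.
Government outlay = subsidy × quantity = 229 × 473.7 = 108477.3.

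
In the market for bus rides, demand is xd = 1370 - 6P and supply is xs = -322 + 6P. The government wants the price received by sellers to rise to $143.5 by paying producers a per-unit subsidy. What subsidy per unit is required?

At a seller price of 143.5, quantity supplied is -322 + 6·143.5 = 539.
Buyers absorb 539 only when they pay Pb with 1370 − 6·Pb = 539, i.e. Pb = 138.5.
s = Ps − Pb = 143.5 − 138.5 = 5.

Required subsidy s = $5 per unit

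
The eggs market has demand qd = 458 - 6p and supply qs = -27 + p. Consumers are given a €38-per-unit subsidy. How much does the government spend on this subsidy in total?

Pre-subsidy: 458 - 6p = -27 + p gives p* = 485/7, q* = 296/7.
With the rebate, buyers effectively pay pb = ps − 38, where ps is the price sellers receive.
Demand in terms of ps becomes qd = 458 − 6(ps − 38) = 686 - 6ps. Setting this equal to supply: 686 - 6ps = -27 + ps, so ps = 713/7.
Buyers pay pb = 713/7 − 38 = 447/7; q' = -27 + 1·(713/7) = 524/7.
Government outlay = subsidy × quantity = 38 × 524/7 = 19912/7.

Government cost = 19912/7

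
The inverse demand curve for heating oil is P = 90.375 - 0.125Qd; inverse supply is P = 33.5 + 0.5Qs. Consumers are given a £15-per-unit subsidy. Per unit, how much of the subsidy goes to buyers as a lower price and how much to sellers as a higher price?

Buyers gain £3 per unit; sellers gain £12 per unit

Pre-subsidy: 90.375 - 0.125Q = 33.5 + 0.5Q gives Q* = 91 and P* = 79.
With the rebate, buyers effectively pay Pb = Ps − 15, where Ps is the price sellers receive.
On the curves, Pb = 90.375 - 0.125Q and Ps = 33.5 + 0.5Q; the wedge Ps − Pb = 15 gives 33.5 + 0.5Q − (90.375 - 0.125Q) = 15, so Q' = 115.
Then Pb = 90.375 − 0.125·115 = 76 and Ps = 33.5 + 0.5·115 = 91.
Buyers' price falls by P* − Pb = 79 − 76 = 3; sellers' price rises by Ps − P* = 91 − 79 = 12.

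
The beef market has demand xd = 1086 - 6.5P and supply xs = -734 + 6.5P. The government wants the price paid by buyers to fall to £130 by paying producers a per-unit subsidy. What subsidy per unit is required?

At a buyer price of 130, quantity demanded is 1086 − 6.5·130 = 241.
Sellers supply 241 only when they receive Ps with -734 + 6.5·Ps = 241, i.e. Ps = 150.
s = Ps − Pb = 150 − 130 = 20.

Required subsidy s = £20 per unit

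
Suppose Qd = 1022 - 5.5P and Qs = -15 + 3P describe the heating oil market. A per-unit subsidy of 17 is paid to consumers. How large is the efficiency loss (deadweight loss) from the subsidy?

Pre-subsidy: 1022 - 5.5P = -15 + 3P gives P* = 122, Q* = 351.
With the rebate, buyers effectively pay Pb = Ps − 17, where Ps is the price sellers receive.
Demand in terms of Ps becomes Qd = 1022 − 5.5(Ps − 17) = 1115.5 - 5.5Ps. Setting this equal to supply: 1115.5 - 5.5Ps = -15 + 3Ps, so Ps = 133.
Buyers pay Pb = 133 − 17 = 116; Q' = -15 + 3·133 = 384.
The subsidy expands output by 384 − 351 = 33 past the efficient level; on those units the gap between marginal cost and willingness to pay runs from 0 up to 17.
DWL = ½ × 17 × 33 = 280.5.

Deadweight loss = 280.5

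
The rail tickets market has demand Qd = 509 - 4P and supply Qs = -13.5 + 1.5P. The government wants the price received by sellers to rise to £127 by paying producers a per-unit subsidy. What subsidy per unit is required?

Required subsidy s = £44 per unit

At a seller price of 127, quantity supplied is -13.5 + 1.5·127 = 177.
Buyers absorb 177 only when they pay Pb with 509 − 4·Pb = 177, i.e. Pb = 83.
s = Ps − Pb = 127 − 83 = 44.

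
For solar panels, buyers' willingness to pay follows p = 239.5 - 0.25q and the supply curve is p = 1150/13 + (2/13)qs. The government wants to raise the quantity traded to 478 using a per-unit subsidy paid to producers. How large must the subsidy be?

At q = 478, from the demand curve buyers pay pb = 239.5 − 0.25·478 = 120; from the supply curve sellers need ps = 1150/13 + (2/13)·478 = 162.
The subsidy must fill the gap: s = ps − pb = 162 − 120 = 42.

Required subsidy s = 42 per unit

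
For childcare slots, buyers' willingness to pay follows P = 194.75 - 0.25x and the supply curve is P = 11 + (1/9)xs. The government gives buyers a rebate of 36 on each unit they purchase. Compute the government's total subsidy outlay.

Pre-subsidy: 194.75 - 0.25x = 11 + (1/9)x gives x* = 6615/13 and P* = 878/13.
With the rebate, buyers effectively pay Pb = Ps − 36, where Ps is the price sellers receive.
On the curves, Pb = 194.75 - 0.25x and Ps = 11 + (1/9)x; the wedge Ps − Pb = 36 gives 11 + (1/9)x − (194.75 - 0.25x) = 36, so x' = 7911/13.
Then Pb = 194.75 − 0.25·(7911/13) = 554/13 and Ps = 11 + (1/9)·(7911/13) = 1022/13.
Government outlay = subsidy × quantity = 36 × 7911/13 = 284796/13.

Government cost = 284796/13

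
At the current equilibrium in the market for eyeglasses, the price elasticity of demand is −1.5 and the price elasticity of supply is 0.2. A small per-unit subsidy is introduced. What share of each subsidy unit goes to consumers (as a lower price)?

Consumer share = 2/17

For a small subsidy around the equilibrium, the benefit split depends on the relative slopes, which at a point are proportional to the elasticities.
Buyer share = εs/(εs + |εd|) = 0.2/(0.2 + 1.5) = 2/17; seller share = |εd|/(εs + |εd|) = 15/17.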